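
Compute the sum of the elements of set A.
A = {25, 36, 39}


Set A = {25, 36, 39}
Sum = 25 + 36 + 39 = 100

100


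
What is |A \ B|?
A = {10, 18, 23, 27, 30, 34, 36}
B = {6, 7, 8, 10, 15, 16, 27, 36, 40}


Set A = {10, 18, 23, 27, 30, 34, 36}
Set B = {6, 7, 8, 10, 15, 16, 27, 36, 40}
A \ B = {18, 23, 30, 34}
|A \ B| = 4

4


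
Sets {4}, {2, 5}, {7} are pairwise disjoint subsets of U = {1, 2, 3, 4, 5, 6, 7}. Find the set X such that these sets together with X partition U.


U = {1, 2, 3, 4, 5, 6, 7}
Shown blocks: {4}, {2, 5}, {7}
A partition's blocks are pairwise disjoint and cover U, so the missing block = U \ (union of shown blocks).
Union of shown blocks: {2, 4, 5, 7}
Missing block = U \ (union) = {1, 3, 6}

{1, 3, 6}


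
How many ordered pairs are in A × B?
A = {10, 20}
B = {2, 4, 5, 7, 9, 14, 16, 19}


Set A = {10, 20} has 2 elements.
Set B = {2, 4, 5, 7, 9, 14, 16, 19} has 8 elements.
|A × B| = |A| × |B| = 2 × 8 = 16

16


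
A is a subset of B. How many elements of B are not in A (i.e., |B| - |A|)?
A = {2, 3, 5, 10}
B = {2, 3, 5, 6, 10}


Set A = {2, 3, 5, 10}, |A| = 4
Set B = {2, 3, 5, 6, 10}, |B| = 5
Since A ⊆ B: B \ A = {6}
|B| - |A| = 5 - 4 = 1

1


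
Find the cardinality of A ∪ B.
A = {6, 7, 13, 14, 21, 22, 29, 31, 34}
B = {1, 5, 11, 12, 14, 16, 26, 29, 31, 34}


Set A = {6, 7, 13, 14, 21, 22, 29, 31, 34}, |A| = 9
Set B = {1, 5, 11, 12, 14, 16, 26, 29, 31, 34}, |B| = 10
A ∩ B = {14, 29, 31, 34}, |A ∩ B| = 4
|A ∪ B| = |A| + |B| - |A ∩ B| = 9 + 10 - 4 = 15

15


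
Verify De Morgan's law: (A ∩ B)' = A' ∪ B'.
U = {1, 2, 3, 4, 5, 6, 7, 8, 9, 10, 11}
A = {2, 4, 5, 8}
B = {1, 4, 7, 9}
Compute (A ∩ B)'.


U = {1, 2, 3, 4, 5, 6, 7, 8, 9, 10, 11}
A = {2, 4, 5, 8}, B = {1, 4, 7, 9}
A ∩ B = {4}
(A ∩ B)' = U \ (A ∩ B) = {1, 2, 3, 5, 6, 7, 8, 9, 10, 11}
Verification via A' ∪ B': A' = {1, 3, 6, 7, 9, 10, 11}, B' = {2, 3, 5, 6, 8, 10, 11}
A' ∪ B' = {1, 2, 3, 5, 6, 7, 8, 9, 10, 11} ✓

{1, 2, 3, 5, 6, 7, 8, 9, 10, 11}


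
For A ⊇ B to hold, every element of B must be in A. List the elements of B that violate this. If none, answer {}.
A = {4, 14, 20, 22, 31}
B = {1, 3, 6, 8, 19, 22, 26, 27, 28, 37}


Set A = {4, 14, 20, 22, 31}
Set B = {1, 3, 6, 8, 19, 22, 26, 27, 28, 37}
Check each element of B against A:
1 ∉ A (include), 3 ∉ A (include), 6 ∉ A (include), 8 ∉ A (include), 19 ∉ A (include), 22 ∈ A, 26 ∉ A (include), 27 ∉ A (include), 28 ∉ A (include), 37 ∉ A (include)
Elements of B not in A: {1, 3, 6, 8, 19, 26, 27, 28, 37}

{1, 3, 6, 8, 19, 26, 27, 28, 37}


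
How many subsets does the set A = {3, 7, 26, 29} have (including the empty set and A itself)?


Set A = {3, 7, 26, 29}
|A| = 4
The power set P(A) contains all subsets of A.
|P(A)| = 2^|A| = 2^4 = 16

16


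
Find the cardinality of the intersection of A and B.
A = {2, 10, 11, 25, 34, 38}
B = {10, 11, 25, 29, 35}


Set A = {2, 10, 11, 25, 34, 38}
Set B = {10, 11, 25, 29, 35}
A ∩ B = {10, 11, 25}
|A ∩ B| = 3

3


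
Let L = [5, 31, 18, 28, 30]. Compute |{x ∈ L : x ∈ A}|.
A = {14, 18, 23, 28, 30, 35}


Set A = {14, 18, 23, 28, 30, 35}
Candidates: [5, 31, 18, 28, 30]
Check each candidate:
5 ∉ A, 31 ∉ A, 18 ∈ A, 28 ∈ A, 30 ∈ A
Count of candidates in A: 3

3


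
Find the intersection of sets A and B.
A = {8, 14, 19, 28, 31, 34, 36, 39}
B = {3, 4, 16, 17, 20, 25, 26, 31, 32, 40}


Set A = {8, 14, 19, 28, 31, 34, 36, 39}
Set B = {3, 4, 16, 17, 20, 25, 26, 31, 32, 40}
A ∩ B includes only elements in both sets.
Check each element of A against B:
8 ✗, 14 ✗, 19 ✗, 28 ✗, 31 ✓, 34 ✗, 36 ✗, 39 ✗
A ∩ B = {31}

{31}


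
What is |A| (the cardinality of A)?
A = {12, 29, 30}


Set A = {12, 29, 30}
Listing elements: 12, 29, 30
Counting: 3 elements
|A| = 3

3


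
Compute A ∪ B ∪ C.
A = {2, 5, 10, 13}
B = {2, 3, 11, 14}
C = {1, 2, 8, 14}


Set A = {2, 5, 10, 13}
Set B = {2, 3, 11, 14}
Set C = {1, 2, 8, 14}
First, A ∪ B = {2, 3, 5, 10, 11, 13, 14}
Then, (A ∪ B) ∪ C = {1, 2, 3, 5, 8, 10, 11, 13, 14}

{1, 2, 3, 5, 8, 10, 11, 13, 14}


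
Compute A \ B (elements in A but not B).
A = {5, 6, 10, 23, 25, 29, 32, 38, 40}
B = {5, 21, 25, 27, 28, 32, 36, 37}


Set A = {5, 6, 10, 23, 25, 29, 32, 38, 40}
Set B = {5, 21, 25, 27, 28, 32, 36, 37}
A \ B includes elements in A that are not in B.
Check each element of A:
5 (in B, remove), 6 (not in B, keep), 10 (not in B, keep), 23 (not in B, keep), 25 (in B, remove), 29 (not in B, keep), 32 (in B, remove), 38 (not in B, keep), 40 (not in B, keep)
A \ B = {6, 10, 23, 29, 38, 40}

{6, 10, 23, 29, 38, 40}


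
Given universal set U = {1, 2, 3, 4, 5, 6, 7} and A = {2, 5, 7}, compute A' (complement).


Universal set U = {1, 2, 3, 4, 5, 6, 7}
Set A = {2, 5, 7}
A' = U \ A = elements in U but not in A
Checking each element of U:
1 (not in A, include), 2 (in A, exclude), 3 (not in A, include), 4 (not in A, include), 5 (in A, exclude), 6 (not in A, include), 7 (in A, exclude)
A' = {1, 3, 4, 6}

{1, 3, 4, 6}


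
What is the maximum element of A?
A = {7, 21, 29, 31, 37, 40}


Set A = {7, 21, 29, 31, 37, 40}
Elements in ascending order: 7, 21, 29, 31, 37, 40
The largest element is 40.

40


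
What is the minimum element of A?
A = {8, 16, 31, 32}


Set A = {8, 16, 31, 32}
Elements in ascending order: 8, 16, 31, 32
The smallest element is 8.

8


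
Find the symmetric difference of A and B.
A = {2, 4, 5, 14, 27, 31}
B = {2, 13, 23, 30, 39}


Set A = {2, 4, 5, 14, 27, 31}
Set B = {2, 13, 23, 30, 39}
A △ B = (A \ B) ∪ (B \ A)
Elements in A but not B: {4, 5, 14, 27, 31}
Elements in B but not A: {13, 23, 30, 39}
A △ B = {4, 5, 13, 14, 23, 27, 30, 31, 39}

{4, 5, 13, 14, 23, 27, 30, 31, 39}


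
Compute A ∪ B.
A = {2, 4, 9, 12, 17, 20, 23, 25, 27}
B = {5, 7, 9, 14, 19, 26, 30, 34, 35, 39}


Set A = {2, 4, 9, 12, 17, 20, 23, 25, 27}
Set B = {5, 7, 9, 14, 19, 26, 30, 34, 35, 39}
A ∪ B includes all elements in either set.
Elements from A: {2, 4, 9, 12, 17, 20, 23, 25, 27}
Elements from B not already included: {5, 7, 14, 19, 26, 30, 34, 35, 39}
A ∪ B = {2, 4, 5, 7, 9, 12, 14, 17, 19, 20, 23, 25, 26, 27, 30, 34, 35, 39}

{2, 4, 5, 7, 9, 12, 14, 17, 19, 20, 23, 25, 26, 27, 30, 34, 35, 39}


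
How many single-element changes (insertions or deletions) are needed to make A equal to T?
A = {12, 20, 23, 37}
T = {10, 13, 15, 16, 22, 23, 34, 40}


Set A = {12, 20, 23, 37}
Set T = {10, 13, 15, 16, 22, 23, 34, 40}
Elements to remove from A (in A, not in T): {12, 20, 37} → 3 removals
Elements to add to A (in T, not in A): {10, 13, 15, 16, 22, 34, 40} → 7 additions
Total edits = 3 + 7 = 10

10


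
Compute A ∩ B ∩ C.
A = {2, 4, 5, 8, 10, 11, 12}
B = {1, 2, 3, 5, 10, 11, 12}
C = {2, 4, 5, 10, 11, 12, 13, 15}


Set A = {2, 4, 5, 8, 10, 11, 12}
Set B = {1, 2, 3, 5, 10, 11, 12}
Set C = {2, 4, 5, 10, 11, 12, 13, 15}
First, A ∩ B = {2, 5, 10, 11, 12}
Then, (A ∩ B) ∩ C = {2, 5, 10, 11, 12}

{2, 5, 10, 11, 12}


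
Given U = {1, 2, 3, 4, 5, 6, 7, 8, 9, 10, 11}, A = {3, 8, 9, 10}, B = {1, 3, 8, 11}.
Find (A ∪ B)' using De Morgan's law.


U = {1, 2, 3, 4, 5, 6, 7, 8, 9, 10, 11}
A = {3, 8, 9, 10}, B = {1, 3, 8, 11}
A ∪ B = {1, 3, 8, 9, 10, 11}
(A ∪ B)' = U \ (A ∪ B) = {2, 4, 5, 6, 7}
Verification via A' ∩ B': A' = {1, 2, 4, 5, 6, 7, 11}, B' = {2, 4, 5, 6, 7, 9, 10}
A' ∩ B' = {2, 4, 5, 6, 7} ✓

{2, 4, 5, 6, 7}


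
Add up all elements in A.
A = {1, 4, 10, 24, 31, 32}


Set A = {1, 4, 10, 24, 31, 32}
Sum = 1 + 4 + 10 + 24 + 31 + 32 = 102

102


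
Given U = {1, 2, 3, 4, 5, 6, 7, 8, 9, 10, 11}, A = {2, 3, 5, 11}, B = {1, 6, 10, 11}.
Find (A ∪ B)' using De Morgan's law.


U = {1, 2, 3, 4, 5, 6, 7, 8, 9, 10, 11}
A = {2, 3, 5, 11}, B = {1, 6, 10, 11}
A ∪ B = {1, 2, 3, 5, 6, 10, 11}
(A ∪ B)' = U \ (A ∪ B) = {4, 7, 8, 9}
Verification via A' ∩ B': A' = {1, 4, 6, 7, 8, 9, 10}, B' = {2, 3, 4, 5, 7, 8, 9}
A' ∩ B' = {4, 7, 8, 9} ✓

{4, 7, 8, 9}


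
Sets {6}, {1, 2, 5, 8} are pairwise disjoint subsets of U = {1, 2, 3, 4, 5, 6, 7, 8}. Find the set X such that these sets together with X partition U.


U = {1, 2, 3, 4, 5, 6, 7, 8}
Shown blocks: {6}, {1, 2, 5, 8}
A partition's blocks are pairwise disjoint and cover U, so the missing block = U \ (union of shown blocks).
Union of shown blocks: {1, 2, 5, 6, 8}
Missing block = U \ (union) = {3, 4, 7}

{3, 4, 7}


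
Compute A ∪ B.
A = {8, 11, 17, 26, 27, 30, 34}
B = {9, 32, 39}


Set A = {8, 11, 17, 26, 27, 30, 34}
Set B = {9, 32, 39}
A ∪ B includes all elements in either set.
Elements from A: {8, 11, 17, 26, 27, 30, 34}
Elements from B not already included: {9, 32, 39}
A ∪ B = {8, 9, 11, 17, 26, 27, 30, 32, 34, 39}

{8, 9, 11, 17, 26, 27, 30, 32, 34, 39}


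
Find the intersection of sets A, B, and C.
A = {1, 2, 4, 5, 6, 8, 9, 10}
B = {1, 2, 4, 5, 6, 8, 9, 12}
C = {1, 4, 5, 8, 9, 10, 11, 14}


Set A = {1, 2, 4, 5, 6, 8, 9, 10}
Set B = {1, 2, 4, 5, 6, 8, 9, 12}
Set C = {1, 4, 5, 8, 9, 10, 11, 14}
First, A ∩ B = {1, 2, 4, 5, 6, 8, 9}
Then, (A ∩ B) ∩ C = {1, 4, 5, 8, 9}

{1, 4, 5, 8, 9}


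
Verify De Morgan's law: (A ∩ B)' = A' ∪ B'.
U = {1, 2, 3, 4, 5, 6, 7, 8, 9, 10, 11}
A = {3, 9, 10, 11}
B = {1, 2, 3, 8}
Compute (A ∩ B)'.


U = {1, 2, 3, 4, 5, 6, 7, 8, 9, 10, 11}
A = {3, 9, 10, 11}, B = {1, 2, 3, 8}
A ∩ B = {3}
(A ∩ B)' = U \ (A ∩ B) = {1, 2, 4, 5, 6, 7, 8, 9, 10, 11}
Verification via A' ∪ B': A' = {1, 2, 4, 5, 6, 7, 8}, B' = {4, 5, 6, 7, 9, 10, 11}
A' ∪ B' = {1, 2, 4, 5, 6, 7, 8, 9, 10, 11} ✓

{1, 2, 4, 5, 6, 7, 8, 9, 10, 11}


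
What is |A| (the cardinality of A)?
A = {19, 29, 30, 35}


Set A = {19, 29, 30, 35}
Listing elements: 19, 29, 30, 35
Counting: 4 elements
|A| = 4

4


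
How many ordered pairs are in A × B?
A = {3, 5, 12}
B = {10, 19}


Set A = {3, 5, 12} has 3 elements.
Set B = {10, 19} has 2 elements.
|A × B| = |A| × |B| = 3 × 2 = 6

6


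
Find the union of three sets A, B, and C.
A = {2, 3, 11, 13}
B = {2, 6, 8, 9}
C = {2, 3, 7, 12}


Set A = {2, 3, 11, 13}
Set B = {2, 6, 8, 9}
Set C = {2, 3, 7, 12}
First, A ∪ B = {2, 3, 6, 8, 9, 11, 13}
Then, (A ∪ B) ∪ C = {2, 3, 6, 7, 8, 9, 11, 12, 13}

{2, 3, 6, 7, 8, 9, 11, 12, 13}


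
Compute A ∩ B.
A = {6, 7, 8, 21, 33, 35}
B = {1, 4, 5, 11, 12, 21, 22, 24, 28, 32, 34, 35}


Set A = {6, 7, 8, 21, 33, 35}
Set B = {1, 4, 5, 11, 12, 21, 22, 24, 28, 32, 34, 35}
A ∩ B includes only elements in both sets.
Check each element of A against B:
6 ✗, 7 ✗, 8 ✗, 21 ✓, 33 ✗, 35 ✓
A ∩ B = {21, 35}

{21, 35}


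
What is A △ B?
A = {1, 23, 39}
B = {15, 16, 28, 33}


Set A = {1, 23, 39}
Set B = {15, 16, 28, 33}
A △ B = (A \ B) ∪ (B \ A)
Elements in A but not B: {1, 23, 39}
Elements in B but not A: {15, 16, 28, 33}
A △ B = {1, 15, 16, 23, 28, 33, 39}

{1, 15, 16, 23, 28, 33, 39}


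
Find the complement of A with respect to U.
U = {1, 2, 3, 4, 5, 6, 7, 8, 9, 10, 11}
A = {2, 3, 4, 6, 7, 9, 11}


Universal set U = {1, 2, 3, 4, 5, 6, 7, 8, 9, 10, 11}
Set A = {2, 3, 4, 6, 7, 9, 11}
A' = U \ A = elements in U but not in A
Checking each element of U:
1 (not in A, include), 2 (in A, exclude), 3 (in A, exclude), 4 (in A, exclude), 5 (not in A, include), 6 (in A, exclude), 7 (in A, exclude), 8 (not in A, include), 9 (in A, exclude), 10 (not in A, include), 11 (in A, exclude)
A' = {1, 5, 8, 10}

{1, 5, 8, 10}


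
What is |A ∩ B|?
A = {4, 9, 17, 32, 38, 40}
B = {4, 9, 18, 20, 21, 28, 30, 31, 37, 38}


Set A = {4, 9, 17, 32, 38, 40}
Set B = {4, 9, 18, 20, 21, 28, 30, 31, 37, 38}
A ∩ B = {4, 9, 38}
|A ∩ B| = 3

3


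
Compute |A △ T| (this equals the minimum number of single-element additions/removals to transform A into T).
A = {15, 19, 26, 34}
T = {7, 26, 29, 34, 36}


Set A = {15, 19, 26, 34}
Set T = {7, 26, 29, 34, 36}
Elements to remove from A (in A, not in T): {15, 19} → 2 removals
Elements to add to A (in T, not in A): {7, 29, 36} → 3 additions
Total edits = 2 + 3 = 5

5


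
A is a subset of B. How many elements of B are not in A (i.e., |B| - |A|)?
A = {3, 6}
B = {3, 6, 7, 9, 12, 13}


Set A = {3, 6}, |A| = 2
Set B = {3, 6, 7, 9, 12, 13}, |B| = 6
Since A ⊆ B: B \ A = {7, 9, 12, 13}
|B| - |A| = 6 - 2 = 4

4


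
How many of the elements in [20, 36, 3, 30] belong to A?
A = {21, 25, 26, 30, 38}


Set A = {21, 25, 26, 30, 38}
Candidates: [20, 36, 3, 30]
Check each candidate:
20 ∉ A, 36 ∉ A, 3 ∉ A, 30 ∈ A
Count of candidates in A: 1

1


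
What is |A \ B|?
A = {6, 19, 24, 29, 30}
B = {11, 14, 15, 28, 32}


Set A = {6, 19, 24, 29, 30}
Set B = {11, 14, 15, 28, 32}
A \ B = {6, 19, 24, 29, 30}
|A \ B| = 5

5


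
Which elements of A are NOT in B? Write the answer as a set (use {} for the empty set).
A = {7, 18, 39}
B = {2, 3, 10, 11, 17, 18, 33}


Set A = {7, 18, 39}
Set B = {2, 3, 10, 11, 17, 18, 33}
Check each element of A against B:
7 ∉ B (include), 18 ∈ B, 39 ∉ B (include)
Elements of A not in B: {7, 39}

{7, 39}


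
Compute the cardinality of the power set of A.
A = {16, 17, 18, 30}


Set A = {16, 17, 18, 30}
|A| = 4
The power set P(A) contains all subsets of A.
|P(A)| = 2^|A| = 2^4 = 16

16


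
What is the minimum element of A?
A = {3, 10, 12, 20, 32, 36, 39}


Set A = {3, 10, 12, 20, 32, 36, 39}
Elements in ascending order: 3, 10, 12, 20, 32, 36, 39
The smallest element is 3.

3


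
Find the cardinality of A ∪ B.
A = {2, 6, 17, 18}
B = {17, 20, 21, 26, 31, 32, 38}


Set A = {2, 6, 17, 18}, |A| = 4
Set B = {17, 20, 21, 26, 31, 32, 38}, |B| = 7
A ∩ B = {17}, |A ∩ B| = 1
|A ∪ B| = |A| + |B| - |A ∩ B| = 4 + 7 - 1 = 10

10


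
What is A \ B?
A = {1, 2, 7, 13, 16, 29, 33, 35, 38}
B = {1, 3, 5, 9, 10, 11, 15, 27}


Set A = {1, 2, 7, 13, 16, 29, 33, 35, 38}
Set B = {1, 3, 5, 9, 10, 11, 15, 27}
A \ B includes elements in A that are not in B.
Check each element of A:
1 (in B, remove), 2 (not in B, keep), 7 (not in B, keep), 13 (not in B, keep), 16 (not in B, keep), 29 (not in B, keep), 33 (not in B, keep), 35 (not in B, keep), 38 (not in B, keep)
A \ B = {2, 7, 13, 16, 29, 33, 35, 38}

{2, 7, 13, 16, 29, 33, 35, 38}


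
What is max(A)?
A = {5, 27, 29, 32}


Set A = {5, 27, 29, 32}
Elements in ascending order: 5, 27, 29, 32
The largest element is 32.

32


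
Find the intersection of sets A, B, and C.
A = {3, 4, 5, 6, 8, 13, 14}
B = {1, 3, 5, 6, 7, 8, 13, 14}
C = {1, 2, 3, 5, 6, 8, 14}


Set A = {3, 4, 5, 6, 8, 13, 14}
Set B = {1, 3, 5, 6, 7, 8, 13, 14}
Set C = {1, 2, 3, 5, 6, 8, 14}
First, A ∩ B = {3, 5, 6, 8, 13, 14}
Then, (A ∩ B) ∩ C = {3, 5, 6, 8, 14}

{3, 5, 6, 8, 14}


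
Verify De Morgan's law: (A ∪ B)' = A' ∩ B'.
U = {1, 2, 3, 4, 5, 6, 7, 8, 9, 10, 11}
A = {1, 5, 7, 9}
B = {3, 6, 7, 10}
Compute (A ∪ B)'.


U = {1, 2, 3, 4, 5, 6, 7, 8, 9, 10, 11}
A = {1, 5, 7, 9}, B = {3, 6, 7, 10}
A ∪ B = {1, 3, 5, 6, 7, 9, 10}
(A ∪ B)' = U \ (A ∪ B) = {2, 4, 8, 11}
Verification via A' ∩ B': A' = {2, 3, 4, 6, 8, 10, 11}, B' = {1, 2, 4, 5, 8, 9, 11}
A' ∩ B' = {2, 4, 8, 11} ✓

{2, 4, 8, 11}


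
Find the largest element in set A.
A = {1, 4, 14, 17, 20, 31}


Set A = {1, 4, 14, 17, 20, 31}
Elements in ascending order: 1, 4, 14, 17, 20, 31
The largest element is 31.

31


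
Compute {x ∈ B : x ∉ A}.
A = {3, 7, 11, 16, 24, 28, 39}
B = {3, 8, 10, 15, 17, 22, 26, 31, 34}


Set A = {3, 7, 11, 16, 24, 28, 39}
Set B = {3, 8, 10, 15, 17, 22, 26, 31, 34}
Check each element of B against A:
3 ∈ A, 8 ∉ A (include), 10 ∉ A (include), 15 ∉ A (include), 17 ∉ A (include), 22 ∉ A (include), 26 ∉ A (include), 31 ∉ A (include), 34 ∉ A (include)
Elements of B not in A: {8, 10, 15, 17, 22, 26, 31, 34}

{8, 10, 15, 17, 22, 26, 31, 34}


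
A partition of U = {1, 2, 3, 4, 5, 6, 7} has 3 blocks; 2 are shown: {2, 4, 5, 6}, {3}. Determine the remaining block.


U = {1, 2, 3, 4, 5, 6, 7}
Shown blocks: {2, 4, 5, 6}, {3}
A partition's blocks are pairwise disjoint and cover U, so the missing block = U \ (union of shown blocks).
Union of shown blocks: {2, 3, 4, 5, 6}
Missing block = U \ (union) = {1, 7}

{1, 7}


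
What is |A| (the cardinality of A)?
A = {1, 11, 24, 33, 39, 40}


Set A = {1, 11, 24, 33, 39, 40}
Listing elements: 1, 11, 24, 33, 39, 40
Counting: 6 elements
|A| = 6

6


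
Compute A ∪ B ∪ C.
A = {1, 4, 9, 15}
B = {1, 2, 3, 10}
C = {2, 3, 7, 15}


Set A = {1, 4, 9, 15}
Set B = {1, 2, 3, 10}
Set C = {2, 3, 7, 15}
First, A ∪ B = {1, 2, 3, 4, 9, 10, 15}
Then, (A ∪ B) ∪ C = {1, 2, 3, 4, 7, 9, 10, 15}

{1, 2, 3, 4, 7, 9, 10, 15}


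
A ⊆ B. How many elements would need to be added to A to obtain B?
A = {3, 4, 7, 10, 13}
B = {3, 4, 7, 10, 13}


Set A = {3, 4, 7, 10, 13}, |A| = 5
Set B = {3, 4, 7, 10, 13}, |B| = 5
Since A ⊆ B: B \ A = {}
|B| - |A| = 5 - 5 = 0

0


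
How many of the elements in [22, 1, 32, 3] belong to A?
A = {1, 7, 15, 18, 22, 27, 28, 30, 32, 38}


Set A = {1, 7, 15, 18, 22, 27, 28, 30, 32, 38}
Candidates: [22, 1, 32, 3]
Check each candidate:
22 ∈ A, 1 ∈ A, 32 ∈ A, 3 ∉ A
Count of candidates in A: 3

3


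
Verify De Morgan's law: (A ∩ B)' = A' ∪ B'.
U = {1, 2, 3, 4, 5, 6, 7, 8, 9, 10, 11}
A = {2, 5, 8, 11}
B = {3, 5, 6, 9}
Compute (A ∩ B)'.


U = {1, 2, 3, 4, 5, 6, 7, 8, 9, 10, 11}
A = {2, 5, 8, 11}, B = {3, 5, 6, 9}
A ∩ B = {5}
(A ∩ B)' = U \ (A ∩ B) = {1, 2, 3, 4, 6, 7, 8, 9, 10, 11}
Verification via A' ∪ B': A' = {1, 3, 4, 6, 7, 9, 10}, B' = {1, 2, 4, 7, 8, 10, 11}
A' ∪ B' = {1, 2, 3, 4, 6, 7, 8, 9, 10, 11} ✓

{1, 2, 3, 4, 6, 7, 8, 9, 10, 11}


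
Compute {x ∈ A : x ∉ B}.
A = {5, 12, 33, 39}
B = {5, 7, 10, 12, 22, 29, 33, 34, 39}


Set A = {5, 12, 33, 39}
Set B = {5, 7, 10, 12, 22, 29, 33, 34, 39}
Check each element of A against B:
5 ∈ B, 12 ∈ B, 33 ∈ B, 39 ∈ B
Elements of A not in B: {}

{}


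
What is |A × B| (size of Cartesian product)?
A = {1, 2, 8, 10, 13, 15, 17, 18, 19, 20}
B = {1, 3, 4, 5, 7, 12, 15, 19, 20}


Set A = {1, 2, 8, 10, 13, 15, 17, 18, 19, 20} has 10 elements.
Set B = {1, 3, 4, 5, 7, 12, 15, 19, 20} has 9 elements.
|A × B| = |A| × |B| = 10 × 9 = 90

90


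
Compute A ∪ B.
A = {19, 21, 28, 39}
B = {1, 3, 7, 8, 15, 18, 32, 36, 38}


Set A = {19, 21, 28, 39}
Set B = {1, 3, 7, 8, 15, 18, 32, 36, 38}
A ∪ B includes all elements in either set.
Elements from A: {19, 21, 28, 39}
Elements from B not already included: {1, 3, 7, 8, 15, 18, 32, 36, 38}
A ∪ B = {1, 3, 7, 8, 15, 18, 19, 21, 28, 32, 36, 38, 39}

{1, 3, 7, 8, 15, 18, 19, 21, 28, 32, 36, 38, 39}


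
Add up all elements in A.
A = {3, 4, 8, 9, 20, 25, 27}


Set A = {3, 4, 8, 9, 20, 25, 27}
Sum = 3 + 4 + 8 + 9 + 20 + 25 + 27 = 96

96


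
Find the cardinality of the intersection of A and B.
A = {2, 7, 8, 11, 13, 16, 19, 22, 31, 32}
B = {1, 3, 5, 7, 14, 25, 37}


Set A = {2, 7, 8, 11, 13, 16, 19, 22, 31, 32}
Set B = {1, 3, 5, 7, 14, 25, 37}
A ∩ B = {7}
|A ∩ B| = 1

1


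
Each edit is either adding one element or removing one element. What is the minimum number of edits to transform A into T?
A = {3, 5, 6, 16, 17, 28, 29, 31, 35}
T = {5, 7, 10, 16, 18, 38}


Set A = {3, 5, 6, 16, 17, 28, 29, 31, 35}
Set T = {5, 7, 10, 16, 18, 38}
Elements to remove from A (in A, not in T): {3, 6, 17, 28, 29, 31, 35} → 7 removals
Elements to add to A (in T, not in A): {7, 10, 18, 38} → 4 additions
Total edits = 7 + 4 = 11

11


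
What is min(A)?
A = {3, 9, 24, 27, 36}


Set A = {3, 9, 24, 27, 36}
Elements in ascending order: 3, 9, 24, 27, 36
The smallest element is 3.

3


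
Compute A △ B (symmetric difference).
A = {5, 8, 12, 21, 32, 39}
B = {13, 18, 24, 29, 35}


Set A = {5, 8, 12, 21, 32, 39}
Set B = {13, 18, 24, 29, 35}
A △ B = (A \ B) ∪ (B \ A)
Elements in A but not B: {5, 8, 12, 21, 32, 39}
Elements in B but not A: {13, 18, 24, 29, 35}
A △ B = {5, 8, 12, 13, 18, 21, 24, 29, 32, 35, 39}

{5, 8, 12, 13, 18, 21, 24, 29, 32, 35, 39}


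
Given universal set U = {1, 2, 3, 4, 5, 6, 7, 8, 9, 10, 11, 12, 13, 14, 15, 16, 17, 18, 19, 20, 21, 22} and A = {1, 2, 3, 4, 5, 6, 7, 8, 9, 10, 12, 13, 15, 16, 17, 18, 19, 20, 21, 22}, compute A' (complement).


Universal set U = {1, 2, 3, 4, 5, 6, 7, 8, 9, 10, 11, 12, 13, 14, 15, 16, 17, 18, 19, 20, 21, 22}
Set A = {1, 2, 3, 4, 5, 6, 7, 8, 9, 10, 12, 13, 15, 16, 17, 18, 19, 20, 21, 22}
A' = U \ A = elements in U but not in A
Checking each element of U:
1 (in A, exclude), 2 (in A, exclude), 3 (in A, exclude), 4 (in A, exclude), 5 (in A, exclude), 6 (in A, exclude), 7 (in A, exclude), 8 (in A, exclude), 9 (in A, exclude), 10 (in A, exclude), 11 (not in A, include), 12 (in A, exclude), 13 (in A, exclude), 14 (not in A, include), 15 (in A, exclude), 16 (in A, exclude), 17 (in A, exclude), 18 (in A, exclude), 19 (in A, exclude), 20 (in A, exclude), 21 (in A, exclude), 22 (in A, exclude)
A' = {11, 14}

{11, 14}


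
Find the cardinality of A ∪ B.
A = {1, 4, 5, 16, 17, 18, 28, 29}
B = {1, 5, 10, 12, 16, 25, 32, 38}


Set A = {1, 4, 5, 16, 17, 18, 28, 29}, |A| = 8
Set B = {1, 5, 10, 12, 16, 25, 32, 38}, |B| = 8
A ∩ B = {1, 5, 16}, |A ∩ B| = 3
|A ∪ B| = |A| + |B| - |A ∩ B| = 8 + 8 - 3 = 13

13


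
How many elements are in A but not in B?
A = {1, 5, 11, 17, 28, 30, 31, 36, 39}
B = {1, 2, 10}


Set A = {1, 5, 11, 17, 28, 30, 31, 36, 39}
Set B = {1, 2, 10}
A \ B = {5, 11, 17, 28, 30, 31, 36, 39}
|A \ B| = 8

8


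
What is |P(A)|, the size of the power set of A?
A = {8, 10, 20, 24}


Set A = {8, 10, 20, 24}
|A| = 4
The power set P(A) contains all subsets of A.
|P(A)| = 2^|A| = 2^4 = 16

16


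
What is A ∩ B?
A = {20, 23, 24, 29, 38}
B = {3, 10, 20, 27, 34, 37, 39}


Set A = {20, 23, 24, 29, 38}
Set B = {3, 10, 20, 27, 34, 37, 39}
A ∩ B includes only elements in both sets.
Check each element of A against B:
20 ✓, 23 ✗, 24 ✗, 29 ✗, 38 ✗
A ∩ B = {20}

{20}


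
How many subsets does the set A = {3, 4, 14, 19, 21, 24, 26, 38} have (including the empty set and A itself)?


Set A = {3, 4, 14, 19, 21, 24, 26, 38}
|A| = 8
The power set P(A) contains all subsets of A.
|P(A)| = 2^|A| = 2^8 = 256

256


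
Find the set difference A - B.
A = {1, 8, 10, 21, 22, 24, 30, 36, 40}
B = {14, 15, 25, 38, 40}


Set A = {1, 8, 10, 21, 22, 24, 30, 36, 40}
Set B = {14, 15, 25, 38, 40}
A \ B includes elements in A that are not in B.
Check each element of A:
1 (not in B, keep), 8 (not in B, keep), 10 (not in B, keep), 21 (not in B, keep), 22 (not in B, keep), 24 (not in B, keep), 30 (not in B, keep), 36 (not in B, keep), 40 (in B, remove)
A \ B = {1, 8, 10, 21, 22, 24, 30, 36}

{1, 8, 10, 21, 22, 24, 30, 36}


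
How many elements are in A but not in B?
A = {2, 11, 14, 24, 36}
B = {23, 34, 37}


Set A = {2, 11, 14, 24, 36}
Set B = {23, 34, 37}
A \ B = {2, 11, 14, 24, 36}
|A \ B| = 5

5


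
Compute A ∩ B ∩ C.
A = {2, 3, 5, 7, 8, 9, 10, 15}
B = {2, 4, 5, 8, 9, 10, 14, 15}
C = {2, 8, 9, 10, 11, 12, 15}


Set A = {2, 3, 5, 7, 8, 9, 10, 15}
Set B = {2, 4, 5, 8, 9, 10, 14, 15}
Set C = {2, 8, 9, 10, 11, 12, 15}
First, A ∩ B = {2, 5, 8, 9, 10, 15}
Then, (A ∩ B) ∩ C = {2, 8, 9, 10, 15}

{2, 8, 9, 10, 15}


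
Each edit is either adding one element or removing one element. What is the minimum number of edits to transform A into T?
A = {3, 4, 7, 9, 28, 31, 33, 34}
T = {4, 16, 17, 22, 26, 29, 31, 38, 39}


Set A = {3, 4, 7, 9, 28, 31, 33, 34}
Set T = {4, 16, 17, 22, 26, 29, 31, 38, 39}
Elements to remove from A (in A, not in T): {3, 7, 9, 28, 33, 34} → 6 removals
Elements to add to A (in T, not in A): {16, 17, 22, 26, 29, 38, 39} → 7 additions
Total edits = 6 + 7 = 13

13


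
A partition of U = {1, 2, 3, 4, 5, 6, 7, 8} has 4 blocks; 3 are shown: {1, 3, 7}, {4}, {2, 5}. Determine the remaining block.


U = {1, 2, 3, 4, 5, 6, 7, 8}
Shown blocks: {1, 3, 7}, {4}, {2, 5}
A partition's blocks are pairwise disjoint and cover U, so the missing block = U \ (union of shown blocks).
Union of shown blocks: {1, 2, 3, 4, 5, 7}
Missing block = U \ (union) = {6, 8}

{6, 8}


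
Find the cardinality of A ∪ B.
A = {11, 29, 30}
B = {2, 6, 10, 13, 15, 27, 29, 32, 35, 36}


Set A = {11, 29, 30}, |A| = 3
Set B = {2, 6, 10, 13, 15, 27, 29, 32, 35, 36}, |B| = 10
A ∩ B = {29}, |A ∩ B| = 1
|A ∪ B| = |A| + |B| - |A ∩ B| = 3 + 10 - 1 = 12

12


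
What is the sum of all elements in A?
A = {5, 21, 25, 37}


Set A = {5, 21, 25, 37}
Sum = 5 + 21 + 25 + 37 = 88

88


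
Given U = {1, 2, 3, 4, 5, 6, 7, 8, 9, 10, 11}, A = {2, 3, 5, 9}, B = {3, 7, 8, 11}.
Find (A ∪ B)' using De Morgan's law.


U = {1, 2, 3, 4, 5, 6, 7, 8, 9, 10, 11}
A = {2, 3, 5, 9}, B = {3, 7, 8, 11}
A ∪ B = {2, 3, 5, 7, 8, 9, 11}
(A ∪ B)' = U \ (A ∪ B) = {1, 4, 6, 10}
Verification via A' ∩ B': A' = {1, 4, 6, 7, 8, 10, 11}, B' = {1, 2, 4, 5, 6, 9, 10}
A' ∩ B' = {1, 4, 6, 10} ✓

{1, 4, 6, 10}


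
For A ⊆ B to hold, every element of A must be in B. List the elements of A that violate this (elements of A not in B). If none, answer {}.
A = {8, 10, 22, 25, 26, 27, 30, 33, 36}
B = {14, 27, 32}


Set A = {8, 10, 22, 25, 26, 27, 30, 33, 36}
Set B = {14, 27, 32}
Check each element of A against B:
8 ∉ B (include), 10 ∉ B (include), 22 ∉ B (include), 25 ∉ B (include), 26 ∉ B (include), 27 ∈ B, 30 ∉ B (include), 33 ∉ B (include), 36 ∉ B (include)
Elements of A not in B: {8, 10, 22, 25, 26, 30, 33, 36}

{8, 10, 22, 25, 26, 30, 33, 36}


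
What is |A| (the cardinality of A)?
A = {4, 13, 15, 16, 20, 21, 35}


Set A = {4, 13, 15, 16, 20, 21, 35}
Listing elements: 4, 13, 15, 16, 20, 21, 35
Counting: 7 elements
|A| = 7

7


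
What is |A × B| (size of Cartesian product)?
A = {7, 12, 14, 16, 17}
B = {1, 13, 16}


Set A = {7, 12, 14, 16, 17} has 5 elements.
Set B = {1, 13, 16} has 3 elements.
|A × B| = |A| × |B| = 5 × 3 = 15

15


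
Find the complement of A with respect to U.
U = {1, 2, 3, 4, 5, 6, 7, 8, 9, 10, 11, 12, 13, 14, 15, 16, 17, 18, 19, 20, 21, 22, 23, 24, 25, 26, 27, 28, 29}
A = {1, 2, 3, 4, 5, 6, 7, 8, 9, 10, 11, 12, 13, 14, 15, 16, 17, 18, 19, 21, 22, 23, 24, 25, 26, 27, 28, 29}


Universal set U = {1, 2, 3, 4, 5, 6, 7, 8, 9, 10, 11, 12, 13, 14, 15, 16, 17, 18, 19, 20, 21, 22, 23, 24, 25, 26, 27, 28, 29}
Set A = {1, 2, 3, 4, 5, 6, 7, 8, 9, 10, 11, 12, 13, 14, 15, 16, 17, 18, 19, 21, 22, 23, 24, 25, 26, 27, 28, 29}
A' = U \ A = elements in U but not in A
Checking each element of U:
1 (in A, exclude), 2 (in A, exclude), 3 (in A, exclude), 4 (in A, exclude), 5 (in A, exclude), 6 (in A, exclude), 7 (in A, exclude), 8 (in A, exclude), 9 (in A, exclude), 10 (in A, exclude), 11 (in A, exclude), 12 (in A, exclude), 13 (in A, exclude), 14 (in A, exclude), 15 (in A, exclude), 16 (in A, exclude), 17 (in A, exclude), 18 (in A, exclude), 19 (in A, exclude), 20 (not in A, include), 21 (in A, exclude), 22 (in A, exclude), 23 (in A, exclude), 24 (in A, exclude), 25 (in A, exclude), 26 (in A, exclude), 27 (in A, exclude), 28 (in A, exclude), 29 (in A, exclude)
A' = {20}

{20}


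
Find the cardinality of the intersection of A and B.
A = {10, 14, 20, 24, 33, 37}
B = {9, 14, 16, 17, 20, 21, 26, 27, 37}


Set A = {10, 14, 20, 24, 33, 37}
Set B = {9, 14, 16, 17, 20, 21, 26, 27, 37}
A ∩ B = {14, 20, 37}
|A ∩ B| = 3

3


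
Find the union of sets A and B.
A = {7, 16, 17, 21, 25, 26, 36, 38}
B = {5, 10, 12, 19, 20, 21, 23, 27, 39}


Set A = {7, 16, 17, 21, 25, 26, 36, 38}
Set B = {5, 10, 12, 19, 20, 21, 23, 27, 39}
A ∪ B includes all elements in either set.
Elements from A: {7, 16, 17, 21, 25, 26, 36, 38}
Elements from B not already included: {5, 10, 12, 19, 20, 23, 27, 39}
A ∪ B = {5, 7, 10, 12, 16, 17, 19, 20, 21, 23, 25, 26, 27, 36, 38, 39}

{5, 7, 10, 12, 16, 17, 19, 20, 21, 23, 25, 26, 27, 36, 38, 39}


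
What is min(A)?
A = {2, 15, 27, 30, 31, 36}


Set A = {2, 15, 27, 30, 31, 36}
Elements in ascending order: 2, 15, 27, 30, 31, 36
The smallest element is 2.

2


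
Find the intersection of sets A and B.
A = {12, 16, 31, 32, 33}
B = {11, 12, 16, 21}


Set A = {12, 16, 31, 32, 33}
Set B = {11, 12, 16, 21}
A ∩ B includes only elements in both sets.
Check each element of A against B:
12 ✓, 16 ✓, 31 ✗, 32 ✗, 33 ✗
A ∩ B = {12, 16}

{12, 16}


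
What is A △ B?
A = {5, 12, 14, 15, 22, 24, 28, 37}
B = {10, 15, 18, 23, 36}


Set A = {5, 12, 14, 15, 22, 24, 28, 37}
Set B = {10, 15, 18, 23, 36}
A △ B = (A \ B) ∪ (B \ A)
Elements in A but not B: {5, 12, 14, 22, 24, 28, 37}
Elements in B but not A: {10, 18, 23, 36}
A △ B = {5, 10, 12, 14, 18, 22, 23, 24, 28, 36, 37}

{5, 10, 12, 14, 18, 22, 23, 24, 28, 36, 37}


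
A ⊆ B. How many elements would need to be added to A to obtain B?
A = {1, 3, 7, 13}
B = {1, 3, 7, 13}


Set A = {1, 3, 7, 13}, |A| = 4
Set B = {1, 3, 7, 13}, |B| = 4
Since A ⊆ B: B \ A = {}
|B| - |A| = 4 - 4 = 0

0


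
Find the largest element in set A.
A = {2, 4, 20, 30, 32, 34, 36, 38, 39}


Set A = {2, 4, 20, 30, 32, 34, 36, 38, 39}
Elements in ascending order: 2, 4, 20, 30, 32, 34, 36, 38, 39
The largest element is 39.

39


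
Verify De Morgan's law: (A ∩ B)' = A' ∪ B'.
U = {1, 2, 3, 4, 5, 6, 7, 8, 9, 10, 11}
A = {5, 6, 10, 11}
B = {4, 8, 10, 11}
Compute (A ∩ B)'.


U = {1, 2, 3, 4, 5, 6, 7, 8, 9, 10, 11}
A = {5, 6, 10, 11}, B = {4, 8, 10, 11}
A ∩ B = {10, 11}
(A ∩ B)' = U \ (A ∩ B) = {1, 2, 3, 4, 5, 6, 7, 8, 9}
Verification via A' ∪ B': A' = {1, 2, 3, 4, 7, 8, 9}, B' = {1, 2, 3, 5, 6, 7, 9}
A' ∪ B' = {1, 2, 3, 4, 5, 6, 7, 8, 9} ✓

{1, 2, 3, 4, 5, 6, 7, 8, 9}


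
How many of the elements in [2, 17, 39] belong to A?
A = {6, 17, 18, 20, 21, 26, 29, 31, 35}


Set A = {6, 17, 18, 20, 21, 26, 29, 31, 35}
Candidates: [2, 17, 39]
Check each candidate:
2 ∉ A, 17 ∈ A, 39 ∉ A
Count of candidates in A: 1

1


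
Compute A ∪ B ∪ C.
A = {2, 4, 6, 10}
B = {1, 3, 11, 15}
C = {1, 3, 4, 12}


Set A = {2, 4, 6, 10}
Set B = {1, 3, 11, 15}
Set C = {1, 3, 4, 12}
First, A ∪ B = {1, 2, 3, 4, 6, 10, 11, 15}
Then, (A ∪ B) ∪ C = {1, 2, 3, 4, 6, 10, 11, 12, 15}

{1, 2, 3, 4, 6, 10, 11, 12, 15}


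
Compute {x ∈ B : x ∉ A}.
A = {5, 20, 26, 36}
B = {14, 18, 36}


Set A = {5, 20, 26, 36}
Set B = {14, 18, 36}
Check each element of B against A:
14 ∉ A (include), 18 ∉ A (include), 36 ∈ A
Elements of B not in A: {14, 18}

{14, 18}


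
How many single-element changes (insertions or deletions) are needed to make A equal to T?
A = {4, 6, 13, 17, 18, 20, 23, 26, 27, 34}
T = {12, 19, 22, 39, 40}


Set A = {4, 6, 13, 17, 18, 20, 23, 26, 27, 34}
Set T = {12, 19, 22, 39, 40}
Elements to remove from A (in A, not in T): {4, 6, 13, 17, 18, 20, 23, 26, 27, 34} → 10 removals
Elements to add to A (in T, not in A): {12, 19, 22, 39, 40} → 5 additions
Total edits = 10 + 5 = 15

15


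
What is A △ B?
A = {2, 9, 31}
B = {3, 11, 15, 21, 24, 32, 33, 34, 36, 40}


Set A = {2, 9, 31}
Set B = {3, 11, 15, 21, 24, 32, 33, 34, 36, 40}
A △ B = (A \ B) ∪ (B \ A)
Elements in A but not B: {2, 9, 31}
Elements in B but not A: {3, 11, 15, 21, 24, 32, 33, 34, 36, 40}
A △ B = {2, 3, 9, 11, 15, 21, 24, 31, 32, 33, 34, 36, 40}

{2, 3, 9, 11, 15, 21, 24, 31, 32, 33, 34, 36, 40}


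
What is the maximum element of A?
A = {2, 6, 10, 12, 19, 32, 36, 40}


Set A = {2, 6, 10, 12, 19, 32, 36, 40}
Elements in ascending order: 2, 6, 10, 12, 19, 32, 36, 40
The largest element is 40.

40


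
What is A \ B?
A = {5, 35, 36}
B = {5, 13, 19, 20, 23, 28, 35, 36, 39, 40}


Set A = {5, 35, 36}
Set B = {5, 13, 19, 20, 23, 28, 35, 36, 39, 40}
A \ B includes elements in A that are not in B.
Check each element of A:
5 (in B, remove), 35 (in B, remove), 36 (in B, remove)
A \ B = {}

{}


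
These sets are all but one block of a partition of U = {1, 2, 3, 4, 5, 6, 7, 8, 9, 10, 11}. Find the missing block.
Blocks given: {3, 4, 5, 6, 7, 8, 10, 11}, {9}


U = {1, 2, 3, 4, 5, 6, 7, 8, 9, 10, 11}
Shown blocks: {3, 4, 5, 6, 7, 8, 10, 11}, {9}
A partition's blocks are pairwise disjoint and cover U, so the missing block = U \ (union of shown blocks).
Union of shown blocks: {3, 4, 5, 6, 7, 8, 9, 10, 11}
Missing block = U \ (union) = {1, 2}

{1, 2}


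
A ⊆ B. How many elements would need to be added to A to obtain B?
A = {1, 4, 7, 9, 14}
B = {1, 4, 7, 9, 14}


Set A = {1, 4, 7, 9, 14}, |A| = 5
Set B = {1, 4, 7, 9, 14}, |B| = 5
Since A ⊆ B: B \ A = {}
|B| - |A| = 5 - 5 = 0

0


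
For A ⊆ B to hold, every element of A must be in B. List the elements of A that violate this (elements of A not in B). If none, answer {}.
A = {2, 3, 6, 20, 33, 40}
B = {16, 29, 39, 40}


Set A = {2, 3, 6, 20, 33, 40}
Set B = {16, 29, 39, 40}
Check each element of A against B:
2 ∉ B (include), 3 ∉ B (include), 6 ∉ B (include), 20 ∉ B (include), 33 ∉ B (include), 40 ∈ B
Elements of A not in B: {2, 3, 6, 20, 33}

{2, 3, 6, 20, 33}


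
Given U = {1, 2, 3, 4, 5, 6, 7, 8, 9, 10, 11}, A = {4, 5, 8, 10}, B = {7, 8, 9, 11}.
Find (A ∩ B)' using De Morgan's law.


U = {1, 2, 3, 4, 5, 6, 7, 8, 9, 10, 11}
A = {4, 5, 8, 10}, B = {7, 8, 9, 11}
A ∩ B = {8}
(A ∩ B)' = U \ (A ∩ B) = {1, 2, 3, 4, 5, 6, 7, 9, 10, 11}
Verification via A' ∪ B': A' = {1, 2, 3, 6, 7, 9, 11}, B' = {1, 2, 3, 4, 5, 6, 10}
A' ∪ B' = {1, 2, 3, 4, 5, 6, 7, 9, 10, 11} ✓

{1, 2, 3, 4, 5, 6, 7, 9, 10, 11}


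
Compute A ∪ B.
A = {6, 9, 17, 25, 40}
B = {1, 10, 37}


Set A = {6, 9, 17, 25, 40}
Set B = {1, 10, 37}
A ∪ B includes all elements in either set.
Elements from A: {6, 9, 17, 25, 40}
Elements from B not already included: {1, 10, 37}
A ∪ B = {1, 6, 9, 10, 17, 25, 37, 40}

{1, 6, 9, 10, 17, 25, 37, 40}


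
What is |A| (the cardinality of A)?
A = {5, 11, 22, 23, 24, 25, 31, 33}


Set A = {5, 11, 22, 23, 24, 25, 31, 33}
Listing elements: 5, 11, 22, 23, 24, 25, 31, 33
Counting: 8 elements
|A| = 8

8


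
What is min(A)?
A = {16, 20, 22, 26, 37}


Set A = {16, 20, 22, 26, 37}
Elements in ascending order: 16, 20, 22, 26, 37
The smallest element is 16.

16


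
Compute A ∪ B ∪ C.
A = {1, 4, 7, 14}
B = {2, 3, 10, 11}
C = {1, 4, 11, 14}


Set A = {1, 4, 7, 14}
Set B = {2, 3, 10, 11}
Set C = {1, 4, 11, 14}
First, A ∪ B = {1, 2, 3, 4, 7, 10, 11, 14}
Then, (A ∪ B) ∪ C = {1, 2, 3, 4, 7, 10, 11, 14}

{1, 2, 3, 4, 7, 10, 11, 14}


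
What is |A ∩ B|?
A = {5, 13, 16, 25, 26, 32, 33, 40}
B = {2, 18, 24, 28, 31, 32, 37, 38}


Set A = {5, 13, 16, 25, 26, 32, 33, 40}
Set B = {2, 18, 24, 28, 31, 32, 37, 38}
A ∩ B = {32}
|A ∩ B| = 1

1


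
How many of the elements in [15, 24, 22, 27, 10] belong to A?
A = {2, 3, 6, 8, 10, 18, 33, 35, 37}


Set A = {2, 3, 6, 8, 10, 18, 33, 35, 37}
Candidates: [15, 24, 22, 27, 10]
Check each candidate:
15 ∉ A, 24 ∉ A, 22 ∉ A, 27 ∉ A, 10 ∈ A
Count of candidates in A: 1

1


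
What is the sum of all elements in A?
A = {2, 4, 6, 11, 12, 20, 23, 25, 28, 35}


Set A = {2, 4, 6, 11, 12, 20, 23, 25, 28, 35}
Sum = 2 + 4 + 6 + 11 + 12 + 20 + 23 + 25 + 28 + 35 = 166

166


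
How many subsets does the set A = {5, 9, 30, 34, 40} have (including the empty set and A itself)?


Set A = {5, 9, 30, 34, 40}
|A| = 5
The power set P(A) contains all subsets of A.
|P(A)| = 2^|A| = 2^5 = 32

32


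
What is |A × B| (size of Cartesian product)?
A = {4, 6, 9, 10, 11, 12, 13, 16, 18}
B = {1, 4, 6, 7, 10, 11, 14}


Set A = {4, 6, 9, 10, 11, 12, 13, 16, 18} has 9 elements.
Set B = {1, 4, 6, 7, 10, 11, 14} has 7 elements.
|A × B| = |A| × |B| = 9 × 7 = 63

63


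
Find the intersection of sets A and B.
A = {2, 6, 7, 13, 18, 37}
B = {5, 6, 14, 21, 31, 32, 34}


Set A = {2, 6, 7, 13, 18, 37}
Set B = {5, 6, 14, 21, 31, 32, 34}
A ∩ B includes only elements in both sets.
Check each element of A against B:
2 ✗, 6 ✓, 7 ✗, 13 ✗, 18 ✗, 37 ✗
A ∩ B = {6}

{6}


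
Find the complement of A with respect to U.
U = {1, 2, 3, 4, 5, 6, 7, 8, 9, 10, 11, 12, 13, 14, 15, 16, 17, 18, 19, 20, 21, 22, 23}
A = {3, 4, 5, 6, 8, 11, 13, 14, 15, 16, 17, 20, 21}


Universal set U = {1, 2, 3, 4, 5, 6, 7, 8, 9, 10, 11, 12, 13, 14, 15, 16, 17, 18, 19, 20, 21, 22, 23}
Set A = {3, 4, 5, 6, 8, 11, 13, 14, 15, 16, 17, 20, 21}
A' = U \ A = elements in U but not in A
Checking each element of U:
1 (not in A, include), 2 (not in A, include), 3 (in A, exclude), 4 (in A, exclude), 5 (in A, exclude), 6 (in A, exclude), 7 (not in A, include), 8 (in A, exclude), 9 (not in A, include), 10 (not in A, include), 11 (in A, exclude), 12 (not in A, include), 13 (in A, exclude), 14 (in A, exclude), 15 (in A, exclude), 16 (in A, exclude), 17 (in A, exclude), 18 (not in A, include), 19 (not in A, include), 20 (in A, exclude), 21 (in A, exclude), 22 (not in A, include), 23 (not in A, include)
A' = {1, 2, 7, 9, 10, 12, 18, 19, 22, 23}

{1, 2, 7, 9, 10, 12, 18, 19, 22, 23}


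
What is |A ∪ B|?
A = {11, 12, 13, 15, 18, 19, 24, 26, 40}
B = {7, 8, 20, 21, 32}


Set A = {11, 12, 13, 15, 18, 19, 24, 26, 40}, |A| = 9
Set B = {7, 8, 20, 21, 32}, |B| = 5
A ∩ B = {}, |A ∩ B| = 0
|A ∪ B| = |A| + |B| - |A ∩ B| = 9 + 5 - 0 = 14

14


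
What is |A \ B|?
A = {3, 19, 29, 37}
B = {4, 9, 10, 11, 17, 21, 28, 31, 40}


Set A = {3, 19, 29, 37}
Set B = {4, 9, 10, 11, 17, 21, 28, 31, 40}
A \ B = {3, 19, 29, 37}
|A \ B| = 4

4


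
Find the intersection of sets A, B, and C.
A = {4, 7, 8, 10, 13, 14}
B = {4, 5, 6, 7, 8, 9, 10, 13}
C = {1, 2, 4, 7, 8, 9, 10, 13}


Set A = {4, 7, 8, 10, 13, 14}
Set B = {4, 5, 6, 7, 8, 9, 10, 13}
Set C = {1, 2, 4, 7, 8, 9, 10, 13}
First, A ∩ B = {4, 7, 8, 10, 13}
Then, (A ∩ B) ∩ C = {4, 7, 8, 10, 13}

{4, 7, 8, 10, 13}


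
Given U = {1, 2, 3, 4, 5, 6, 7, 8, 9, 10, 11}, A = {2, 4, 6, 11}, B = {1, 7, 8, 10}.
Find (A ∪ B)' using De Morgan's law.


U = {1, 2, 3, 4, 5, 6, 7, 8, 9, 10, 11}
A = {2, 4, 6, 11}, B = {1, 7, 8, 10}
A ∪ B = {1, 2, 4, 6, 7, 8, 10, 11}
(A ∪ B)' = U \ (A ∪ B) = {3, 5, 9}
Verification via A' ∩ B': A' = {1, 3, 5, 7, 8, 9, 10}, B' = {2, 3, 4, 5, 6, 9, 11}
A' ∩ B' = {3, 5, 9} ✓

{3, 5, 9}


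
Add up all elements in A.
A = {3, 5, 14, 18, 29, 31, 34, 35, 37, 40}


Set A = {3, 5, 14, 18, 29, 31, 34, 35, 37, 40}
Sum = 3 + 5 + 14 + 18 + 29 + 31 + 34 + 35 + 37 + 40 = 246

246


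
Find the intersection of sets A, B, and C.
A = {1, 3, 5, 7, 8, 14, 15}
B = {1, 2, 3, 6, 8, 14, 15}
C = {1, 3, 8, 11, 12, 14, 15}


Set A = {1, 3, 5, 7, 8, 14, 15}
Set B = {1, 2, 3, 6, 8, 14, 15}
Set C = {1, 3, 8, 11, 12, 14, 15}
First, A ∩ B = {1, 3, 8, 14, 15}
Then, (A ∩ B) ∩ C = {1, 3, 8, 14, 15}

{1, 3, 8, 14, 15}


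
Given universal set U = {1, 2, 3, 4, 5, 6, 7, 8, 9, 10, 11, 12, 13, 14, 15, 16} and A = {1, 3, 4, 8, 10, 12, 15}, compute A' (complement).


Universal set U = {1, 2, 3, 4, 5, 6, 7, 8, 9, 10, 11, 12, 13, 14, 15, 16}
Set A = {1, 3, 4, 8, 10, 12, 15}
A' = U \ A = elements in U but not in A
Checking each element of U:
1 (in A, exclude), 2 (not in A, include), 3 (in A, exclude), 4 (in A, exclude), 5 (not in A, include), 6 (not in A, include), 7 (not in A, include), 8 (in A, exclude), 9 (not in A, include), 10 (in A, exclude), 11 (not in A, include), 12 (in A, exclude), 13 (not in A, include), 14 (not in A, include), 15 (in A, exclude), 16 (not in A, include)
A' = {2, 5, 6, 7, 9, 11, 13, 14, 16}

{2, 5, 6, 7, 9, 11, 13, 14, 16}


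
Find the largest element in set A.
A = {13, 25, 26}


Set A = {13, 25, 26}
Elements in ascending order: 13, 25, 26
The largest element is 26.

26


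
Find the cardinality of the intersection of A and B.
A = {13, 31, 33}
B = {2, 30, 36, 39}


Set A = {13, 31, 33}
Set B = {2, 30, 36, 39}
A ∩ B = {}
|A ∩ B| = 0

0


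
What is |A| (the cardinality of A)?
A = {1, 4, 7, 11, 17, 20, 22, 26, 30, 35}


Set A = {1, 4, 7, 11, 17, 20, 22, 26, 30, 35}
Listing elements: 1, 4, 7, 11, 17, 20, 22, 26, 30, 35
Counting: 10 elements
|A| = 10

10


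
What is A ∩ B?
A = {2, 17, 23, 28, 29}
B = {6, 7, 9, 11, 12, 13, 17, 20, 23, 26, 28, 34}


Set A = {2, 17, 23, 28, 29}
Set B = {6, 7, 9, 11, 12, 13, 17, 20, 23, 26, 28, 34}
A ∩ B includes only elements in both sets.
Check each element of A against B:
2 ✗, 17 ✓, 23 ✓, 28 ✓, 29 ✗
A ∩ B = {17, 23, 28}

{17, 23, 28}
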